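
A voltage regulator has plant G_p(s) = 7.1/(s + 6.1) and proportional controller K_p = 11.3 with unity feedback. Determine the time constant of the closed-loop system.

τ = 0.0116 s

Closed-loop transfer function: T(s) = K_p·G_p(s)/(1 + K_p·G_p(s)) = 80.23/(s + 6.1 + 80.23) = 80.23/(s + 86.33).
Time constant τ = 1/86.33 = 0.0116 s.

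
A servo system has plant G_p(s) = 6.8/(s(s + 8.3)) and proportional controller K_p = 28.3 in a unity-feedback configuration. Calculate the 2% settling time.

T_s ≈ 0.964 s

Closed-loop characteristic equation: s² + 8.3s + 192.4 = 0, so ω_n = 13.87 rad/s and ζ = 8.3/(2·13.87) = 0.2992.
2% settling time T_s ≈ 4/(ζω_n) = 4/4.15 = 0.964 s.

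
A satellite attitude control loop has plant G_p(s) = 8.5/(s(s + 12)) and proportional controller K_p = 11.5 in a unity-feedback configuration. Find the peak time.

Closed-loop characteristic equation: s² + 12s + 97.75 = 0, so ω_n = 9.887 rad/s and ζ = 12/(2·9.887) = 0.6069.
Damped frequency ω_d = ω_n√(1−ζ²) = 7.858 rad/s, so peak time T_p = π/ω_d = 0.4 s.

T_p = 0.4 s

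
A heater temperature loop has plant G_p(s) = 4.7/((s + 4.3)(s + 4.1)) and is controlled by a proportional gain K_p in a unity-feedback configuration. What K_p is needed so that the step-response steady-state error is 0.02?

For a type-0 loop with proportional control, e_ss = 1/(1 + K_p·G_p(0)).
G_p(0) = 0.2666. Require 1/(1 + K_p·0.2666) = 0.02, so 1 + 0.2666·K_p = 50.
K_p = (50 − 1)/0.2666 = 184.

K_p = 184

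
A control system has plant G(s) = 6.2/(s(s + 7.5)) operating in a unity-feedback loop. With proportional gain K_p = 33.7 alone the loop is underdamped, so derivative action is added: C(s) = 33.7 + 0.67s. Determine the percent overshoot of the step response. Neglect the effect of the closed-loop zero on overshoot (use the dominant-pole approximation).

Forward path: (33.7 + 0.67s)·6.2/(s(s+7.5)). The closed-loop characteristic equation is s² + (7.5 + 6.2·0.67)s + 6.2·33.7 = 0.
That is s² + 11.65s + 208.9 = 0, so ω_n = 14.45 rad/s and ζ = 11.65/(2·14.45) = 0.4031.
%OS = 100·exp(−πζ/√(1−ζ²)) = 25.1%.

25.1%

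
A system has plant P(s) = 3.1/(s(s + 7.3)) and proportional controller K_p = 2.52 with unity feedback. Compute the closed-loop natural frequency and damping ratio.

The closed-loop denominator is s(s+7.3) + 2.52·3.1 = s² + 7.3s + 7.812.
Matching s² + 2ζω_n s + ω_n²: ω_n = √7.812 = 2.795 rad/s and 2ζω_n = 7.3, so ζ = 7.3/(2·2.795) = 1.31.

ω_n = 2.79 rad/s, ζ = 1.31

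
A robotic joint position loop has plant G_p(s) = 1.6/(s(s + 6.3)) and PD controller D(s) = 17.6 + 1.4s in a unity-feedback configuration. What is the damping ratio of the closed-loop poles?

Forward path: (17.6 + 1.4s)·1.6/(s(s+6.3)). The closed-loop characteristic equation is s² + (6.3 + 1.6·1.4)s + 1.6·17.6 = 0.
That is s² + 8.54s + 28.16 = 0, so ω_n = 5.307 rad/s and ζ = 8.54/(2·5.307) = 0.8047.

ζ = 0.805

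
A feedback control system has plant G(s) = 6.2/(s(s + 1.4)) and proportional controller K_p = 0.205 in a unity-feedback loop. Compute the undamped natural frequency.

With unity feedback the closed-loop characteristic equation is s² + 1.4s + 0.205·6.2 = s² + 1.4s + 1.271 = 0.
So ω_n² = 1.271 ⇒ ω_n = 1.127 rad/s, and ζ = 1.4/(2ω_n) = 0.621.

ω_n = 1.13 rad/s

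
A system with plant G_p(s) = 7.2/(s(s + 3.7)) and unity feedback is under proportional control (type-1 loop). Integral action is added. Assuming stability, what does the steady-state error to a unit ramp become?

The integrator raises the loop to type 2, so K_v → ∞ and e_ss to a ramp is zero.

0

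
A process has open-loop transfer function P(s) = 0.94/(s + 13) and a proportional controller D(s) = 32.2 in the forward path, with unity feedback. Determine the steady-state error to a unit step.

The loop is type 0. Static position error constant K_pos = D(0)·P(0) = 32.2·0.07231 = 2.328.
Steady-state error to a unit step: e_ss = 1/(1+K_pos) = 1/3.328 = 0.3.

0.3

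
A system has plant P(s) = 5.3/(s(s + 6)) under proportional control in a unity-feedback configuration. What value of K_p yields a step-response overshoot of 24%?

From %OS = 100·exp(−πζ/√(1−ζ²)) = 24%, ζ = −ln(0.24)/√(π²+ln²(0.24)) = 0.4136.
Characteristic equation s² + 6s + 5.3K_p = 0 gives ζ = 6/(2√(5.3K_p)).
Setting ζ = 0.4136: √(5.3K_p) = 6/(2·0.4136) = 7.254, so K_p = 52.61/5.3 = 9.93.

K_p = 9.93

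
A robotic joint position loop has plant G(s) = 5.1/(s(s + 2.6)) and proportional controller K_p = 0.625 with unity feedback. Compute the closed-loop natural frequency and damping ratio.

With unity feedback the closed-loop characteristic equation is s² + 2.6s + 0.625·5.1 = s² + 2.6s + 3.188 = 0.
So ω_n² = 3.188 ⇒ ω_n = 1.785 rad/s, and ζ = 2.6/(2ω_n) = 0.728.

ω_n = 1.79 rad/s, ζ = 0.728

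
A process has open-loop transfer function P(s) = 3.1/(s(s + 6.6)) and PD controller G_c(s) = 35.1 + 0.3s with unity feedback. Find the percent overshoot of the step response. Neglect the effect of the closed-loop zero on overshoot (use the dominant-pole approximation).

Forward path: (35.1 + 0.3s)·3.1/(s(s+6.6)). The closed-loop characteristic equation is s² + (6.6 + 3.1·0.3)s + 3.1·35.1 = 0.
That is s² + 7.53s + 108.8 = 0, so ω_n = 10.43 rad/s and ζ = 7.53/(2·10.43) = 0.3609.
%OS = 100·exp(−πζ/√(1−ζ²)) = 29.6%.

29.6%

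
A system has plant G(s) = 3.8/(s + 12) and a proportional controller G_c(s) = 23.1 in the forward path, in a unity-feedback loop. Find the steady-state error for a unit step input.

The loop is type 0. Static position error constant K_pos = G_c(0)·G(0) = 23.1·0.3167 = 7.315.
Steady-state error to a unit step: e_ss = 1/(1+K_pos) = 1/8.315 = 0.12.

0.12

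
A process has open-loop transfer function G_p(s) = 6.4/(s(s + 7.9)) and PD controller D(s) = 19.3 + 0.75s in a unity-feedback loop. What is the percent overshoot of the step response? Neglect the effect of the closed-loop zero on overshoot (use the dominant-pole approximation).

11.2%

Forward path: (19.3 + 0.75s)·6.4/(s(s+7.9)). The closed-loop characteristic equation is s² + (7.9 + 6.4·0.75)s + 6.4·19.3 = 0.
That is s² + 12.7s + 123.5 = 0, so ω_n = 11.11 rad/s and ζ = 12.7/(2·11.11) = 0.5714.
%OS = 100·exp(−πζ/√(1−ζ²)) = 11.2%.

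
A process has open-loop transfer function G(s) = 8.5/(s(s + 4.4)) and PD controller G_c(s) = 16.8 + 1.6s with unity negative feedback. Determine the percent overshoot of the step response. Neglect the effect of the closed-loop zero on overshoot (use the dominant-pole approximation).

2.74%

Forward path: (16.8 + 1.6s)·8.5/(s(s+4.4)). The closed-loop characteristic equation is s² + (4.4 + 8.5·1.6)s + 8.5·16.8 = 0.
That is s² + 18s + 142.8 = 0, so ω_n = 11.95 rad/s and ζ = 18/(2·11.95) = 0.7531.
%OS = 100·exp(−πζ/√(1−ζ²)) = 2.74%.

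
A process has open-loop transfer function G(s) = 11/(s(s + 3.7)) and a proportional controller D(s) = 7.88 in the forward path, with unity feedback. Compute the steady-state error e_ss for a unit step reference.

The open loop D(s)G(s) has a pole at the origin (type 1), so the static position error constant is infinite and e_ss = 1/(1+∞) = 0.

0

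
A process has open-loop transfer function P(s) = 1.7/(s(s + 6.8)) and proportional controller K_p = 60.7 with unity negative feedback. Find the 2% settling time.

The closed-loop denominator s² + 6.8s + 103.2 gives ω_n = √103.2 = 10.16 and ζ = 6.8/(2ω_n) = 0.3347.
2% settling time T_s ≈ 4/(ζω_n) = 4/3.4 = 1.18 s.

T_s ≈ 1.18 s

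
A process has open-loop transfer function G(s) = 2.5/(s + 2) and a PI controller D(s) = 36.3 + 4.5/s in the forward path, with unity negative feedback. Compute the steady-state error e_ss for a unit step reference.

The open loop D(s)G(s) has a pole at the origin (type 1), so the static position error constant is infinite and e_ss = 1/(1+∞) = 0.

0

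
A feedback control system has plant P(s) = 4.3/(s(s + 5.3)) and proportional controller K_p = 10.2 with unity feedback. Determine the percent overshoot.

The closed-loop denominator s² + 5.3s + 43.86 gives ω_n = √43.86 = 6.623 and ζ = 5.3/(2ω_n) = 0.4001.
%OS = 100·exp(−πζ/√(1−ζ²)) = 100·exp(−π·0.4001/√0.8399) = 25.4%.

25.4%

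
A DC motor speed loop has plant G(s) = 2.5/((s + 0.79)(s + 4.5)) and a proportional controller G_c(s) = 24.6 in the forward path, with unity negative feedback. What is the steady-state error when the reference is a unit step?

0.0546

The loop is type 0. Static position error constant K_pos = G_c(0)·G(0) = 24.6·0.7032 = 17.3.
Steady-state error to a unit step: e_ss = 1/(1+K_pos) = 1/18.3 = 0.0546.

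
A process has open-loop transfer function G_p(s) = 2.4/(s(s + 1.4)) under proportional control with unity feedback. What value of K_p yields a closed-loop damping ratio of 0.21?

Closed-loop characteristic equation: s² + 1.4s + K_p·2.4 = 0.
So ω_n = √(2.4K_p) and 2ζω_n = 1.4, giving ζ = 1.4/(2√(2.4K_p)).
Setting ζ = 0.21: √(2.4K_p) = 1.4/(2·0.21) = 3.333, so K_p = 11.11/2.4 = 4.63.

K_p = 4.63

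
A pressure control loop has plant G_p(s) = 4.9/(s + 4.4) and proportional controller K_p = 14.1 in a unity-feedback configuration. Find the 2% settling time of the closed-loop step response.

T_s ≈ 0.0544 s

Closed-loop transfer function: T(s) = K_p·G_p(s)/(1 + K_p·G_p(s)) = 69.09/(s + 4.4 + 69.09) = 69.09/(s + 73.49).
Time constant τ = 1/73.49 = 0.01361 s, so the 2% settling time is about 4τ = 0.0544 s.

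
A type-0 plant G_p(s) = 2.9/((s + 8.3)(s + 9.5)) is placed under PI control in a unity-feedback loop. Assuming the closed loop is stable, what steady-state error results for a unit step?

The PI controller's integrator makes the forward path type 1, so e_ss to a step is zero.

0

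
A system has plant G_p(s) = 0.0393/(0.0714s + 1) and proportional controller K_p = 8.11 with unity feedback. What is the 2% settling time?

T_s ≈ 0.217 s

Closed loop: T(s) = K_p·G_p/(1+K_p·G_p) = 0.3187/(0.0714s + 1 + 0.3187), with pole at s = −(1 + 0.3187)/0.0714 = −18.47.
τ = 1/18.47 = 0.05414 s, so 2% settling time ≈ 4τ = 0.217 s.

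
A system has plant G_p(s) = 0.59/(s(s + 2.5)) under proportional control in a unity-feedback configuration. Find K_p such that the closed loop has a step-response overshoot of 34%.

K_p = 25.1

From %OS = 100·exp(−πζ/√(1−ζ²)) = 34%, ζ = −ln(0.34)/√(π²+ln²(0.34)) = 0.3248.
Characteristic equation s² + 2.5s + 0.59K_p = 0 gives ζ = 2.5/(2√(0.59K_p)).
Setting ζ = 0.3248: √(0.59K_p) = 2.5/(2·0.3248) = 3.849, so K_p = 14.81/0.59 = 25.1.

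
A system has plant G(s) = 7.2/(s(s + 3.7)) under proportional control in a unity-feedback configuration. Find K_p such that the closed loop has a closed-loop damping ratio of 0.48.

K_p = 2.06

Closed-loop characteristic equation: s² + 3.7s + K_p·7.2 = 0.
So ω_n = √(7.2K_p) and 2ζω_n = 3.7, giving ζ = 3.7/(2√(7.2K_p)).
Setting ζ = 0.48: √(7.2K_p) = 3.7/(2·0.48) = 3.854, so K_p = 14.85/7.2 = 2.06.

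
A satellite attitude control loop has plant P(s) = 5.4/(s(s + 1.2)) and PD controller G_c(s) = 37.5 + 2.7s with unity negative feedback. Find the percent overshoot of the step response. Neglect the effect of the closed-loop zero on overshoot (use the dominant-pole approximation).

Forward path: (37.5 + 2.7s)·5.4/(s(s+1.2)). The closed-loop characteristic equation is s² + (1.2 + 5.4·2.7)s + 5.4·37.5 = 0.
That is s² + 15.78s + 202.5 = 0, so ω_n = 14.23 rad/s and ζ = 15.78/(2·14.23) = 0.5545.
%OS = 100·exp(−πζ/√(1−ζ²)) = 12.3%.

12.3%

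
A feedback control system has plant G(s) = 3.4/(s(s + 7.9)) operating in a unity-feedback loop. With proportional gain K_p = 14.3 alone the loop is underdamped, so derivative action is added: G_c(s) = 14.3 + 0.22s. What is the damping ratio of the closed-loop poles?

ζ = 0.62

Forward path: (14.3 + 0.22s)·3.4/(s(s+7.9)). The closed-loop characteristic equation is s² + (7.9 + 3.4·0.22)s + 3.4·14.3 = 0.
That is s² + 8.648s + 48.62 = 0, so ω_n = 6.973 rad/s and ζ = 8.648/(2·6.973) = 0.6201.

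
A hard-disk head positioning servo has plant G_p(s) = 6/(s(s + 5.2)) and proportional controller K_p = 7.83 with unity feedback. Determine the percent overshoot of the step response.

Closed-loop characteristic equation: s² + 5.2s + 46.98 = 0, so ω_n = 6.854 rad/s and ζ = 5.2/(2·6.854) = 0.3793.
%OS = 100·exp(−πζ/√(1−ζ²)) = 100·exp(−π·0.3793/√0.8561) = 27.6%.

27.6%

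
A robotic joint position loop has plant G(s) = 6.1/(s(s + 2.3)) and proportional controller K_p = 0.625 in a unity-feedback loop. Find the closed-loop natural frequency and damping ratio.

ω_n = 1.95 rad/s, ζ = 0.589

With unity feedback the closed-loop characteristic equation is s² + 2.3s + 0.625·6.1 = s² + 2.3s + 3.812 = 0.
So ω_n² = 3.812 ⇒ ω_n = 1.953 rad/s, and ζ = 2.3/(2ω_n) = 0.589.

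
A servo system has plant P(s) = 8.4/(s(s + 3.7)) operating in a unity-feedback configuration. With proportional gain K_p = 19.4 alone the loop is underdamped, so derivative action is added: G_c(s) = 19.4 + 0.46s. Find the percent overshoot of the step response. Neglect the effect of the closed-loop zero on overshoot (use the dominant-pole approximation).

37.7%

Forward path: (19.4 + 0.46s)·8.4/(s(s+3.7)). The closed-loop characteristic equation is s² + (3.7 + 8.4·0.46)s + 8.4·19.4 = 0.
That is s² + 7.564s + 163 = 0, so ω_n = 12.77 rad/s and ζ = 7.564/(2·12.77) = 0.2963.
%OS = 100·exp(−πζ/√(1−ζ²)) = 37.7%.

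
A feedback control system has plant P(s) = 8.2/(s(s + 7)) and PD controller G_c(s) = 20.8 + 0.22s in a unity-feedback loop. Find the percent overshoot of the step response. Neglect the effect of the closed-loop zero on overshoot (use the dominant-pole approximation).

32.5%

Forward path: (20.8 + 0.22s)·8.2/(s(s+7)). The closed-loop characteristic equation is s² + (7 + 8.2·0.22)s + 8.2·20.8 = 0.
That is s² + 8.804s + 170.6 = 0, so ω_n = 13.06 rad/s and ζ = 8.804/(2·13.06) = 0.3371.
%OS = 100·exp(−πζ/√(1−ζ²)) = 32.5%.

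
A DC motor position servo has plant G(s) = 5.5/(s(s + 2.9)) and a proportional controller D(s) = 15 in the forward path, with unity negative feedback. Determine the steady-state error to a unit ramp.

0.0352

The loop has one pole at the origin (type 1). Velocity error constant K_v = lim_{s→0} s·D(s)G(s) = 15·5.5/2.9 = 28.45.
Steady-state error to a unit ramp: e_ss = 1/K_v = 0.0352.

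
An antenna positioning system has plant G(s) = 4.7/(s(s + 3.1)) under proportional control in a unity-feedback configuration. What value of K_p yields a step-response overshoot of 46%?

K_p = 8.88

From %OS = 100·exp(−πζ/√(1−ζ²)) = 46%, ζ = −ln(0.46)/√(π²+ln²(0.46)) = 0.24.
Characteristic equation s² + 3.1s + 4.7K_p = 0 gives ζ = 3.1/(2√(4.7K_p)).
Setting ζ = 0.24: √(4.7K_p) = 3.1/(2·0.24) = 6.46, so K_p = 41.73/4.7 = 8.88.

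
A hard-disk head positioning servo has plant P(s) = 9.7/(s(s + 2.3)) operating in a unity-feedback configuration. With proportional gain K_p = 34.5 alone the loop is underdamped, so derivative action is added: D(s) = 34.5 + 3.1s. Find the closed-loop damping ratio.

ζ = 0.885

Forward path: (34.5 + 3.1s)·9.7/(s(s+2.3)). The closed-loop characteristic equation is s² + (2.3 + 9.7·3.1)s + 9.7·34.5 = 0.
That is s² + 32.37s + 334.6 = 0, so ω_n = 18.29 rad/s and ζ = 32.37/(2·18.29) = 0.8847.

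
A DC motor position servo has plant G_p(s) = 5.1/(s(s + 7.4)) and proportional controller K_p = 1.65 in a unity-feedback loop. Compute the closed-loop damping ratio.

ζ = 1.28

1 + K_p·G_p(s) = 0 gives s² + 7.4s + 8.415 = 0.
So ω_n² = 8.415 ⇒ ω_n = 2.901 rad/s, and ζ = 7.4/(2ω_n) = 1.28.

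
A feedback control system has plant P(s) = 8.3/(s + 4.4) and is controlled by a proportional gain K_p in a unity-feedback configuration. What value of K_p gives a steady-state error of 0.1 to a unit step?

K_p = 4.77

Steady-state error for a unit step on this type-0 loop is 1/(1 + K_p·P(0)).
P(0) = 1.886. Require 1/(1 + K_p·1.886) = 0.1, so 1 + 1.886·K_p = 10.
K_p = (10 − 1)/1.886 = 4.77.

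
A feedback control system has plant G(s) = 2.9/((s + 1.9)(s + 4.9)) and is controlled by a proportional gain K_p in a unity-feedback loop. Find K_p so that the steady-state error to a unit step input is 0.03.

K_p = 104

The loop is type 0, so e_ss(step) = 1/(1 + K_pos) with K_pos = K_p·G(0).
G(0) = 0.3115. Require 1/(1 + K_p·0.3115) = 0.03, so 1 + 0.3115·K_p = 33.33.
K_p = (33.33 − 1)/0.3115 = 104.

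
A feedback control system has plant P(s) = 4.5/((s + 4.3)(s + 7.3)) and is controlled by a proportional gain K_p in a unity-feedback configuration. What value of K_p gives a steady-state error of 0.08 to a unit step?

K_p = 80.2

For a type-0 loop with proportional control, e_ss = 1/(1 + K_p·P(0)).
P(0) = 0.1434. Require 1/(1 + K_p·0.1434) = 0.08, so 1 + 0.1434·K_p = 12.5.
K_p = (12.5 − 1)/0.1434 = 80.2.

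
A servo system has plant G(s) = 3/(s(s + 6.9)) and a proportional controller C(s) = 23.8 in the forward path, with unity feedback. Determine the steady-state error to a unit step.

0

The open loop C(s)G(s) has a pole at the origin (type 1), so the static position error constant is infinite and e_ss = 1/(1+∞) = 0.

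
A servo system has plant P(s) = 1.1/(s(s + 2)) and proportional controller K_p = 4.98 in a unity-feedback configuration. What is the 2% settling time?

The closed-loop denominator s² + 2s + 5.478 gives ω_n = √5.478 = 2.341 and ζ = 2/(2ω_n) = 0.4273.
2% settling time T_s ≈ 4/(ζω_n) = 4/1 = 4 s.

T_s ≈ 4 s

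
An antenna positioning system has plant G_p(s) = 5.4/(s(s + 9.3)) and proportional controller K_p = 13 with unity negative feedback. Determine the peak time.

Closed-loop characteristic equation: s² + 9.3s + 70.2 = 0, so ω_n = 8.379 rad/s and ζ = 9.3/(2·8.379) = 0.555.
Damped frequency ω_d = ω_n√(1−ζ²) = 6.97 rad/s, so peak time T_p = π/ω_d = 0.451 s.

T_p = 0.451 s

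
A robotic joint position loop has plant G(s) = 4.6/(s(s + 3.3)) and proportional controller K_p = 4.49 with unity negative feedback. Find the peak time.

T_p = 0.742 s

From 1 + K_pG(s) = 0: s² + 3.3s + 20.65 = 0 ⇒ ω_n = 4.545, ζ = 0.3631.
Damped frequency ω_d = ω_n√(1−ζ²) = 4.235 rad/s, so peak time T_p = π/ω_d = 0.742 s.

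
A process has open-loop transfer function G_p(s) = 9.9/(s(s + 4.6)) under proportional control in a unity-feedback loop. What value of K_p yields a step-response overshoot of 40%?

K_p = 6.82

From %OS = 100·exp(−πζ/√(1−ζ²)) = 40%, ζ = −ln(0.4)/√(π²+ln²(0.4)) = 0.28.
Characteristic equation s² + 4.6s + 9.9K_p = 0 gives ζ = 4.6/(2√(9.9K_p)).
Setting ζ = 0.28: √(9.9K_p) = 4.6/(2·0.28) = 8.214, so K_p = 67.48/9.9 = 6.82.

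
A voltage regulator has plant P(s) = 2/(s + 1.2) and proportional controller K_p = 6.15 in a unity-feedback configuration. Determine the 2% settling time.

Closed-loop transfer function: T(s) = K_p·P(s)/(1 + K_p·P(s)) = 12.3/(s + 1.2 + 12.3) = 12.3/(s + 13.5).
Time constant τ = 1/13.5 = 0.07407 s, so the 2% settling time is about 4τ = 0.296 s.

T_s ≈ 0.296 s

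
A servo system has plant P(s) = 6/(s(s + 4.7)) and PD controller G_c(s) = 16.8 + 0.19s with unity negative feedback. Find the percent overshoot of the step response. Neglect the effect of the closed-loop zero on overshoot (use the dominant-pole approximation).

38.5%

Forward path: (16.8 + 0.19s)·6/(s(s+4.7)). The closed-loop characteristic equation is s² + (4.7 + 6·0.19)s + 6·16.8 = 0.
That is s² + 5.84s + 100.8 = 0, so ω_n = 10.04 rad/s and ζ = 5.84/(2·10.04) = 0.2908.
%OS = 100·exp(−πζ/√(1−ζ²)) = 38.5%.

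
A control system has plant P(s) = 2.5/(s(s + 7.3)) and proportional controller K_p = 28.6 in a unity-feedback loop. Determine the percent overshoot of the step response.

The closed-loop denominator s² + 7.3s + 71.5 gives ω_n = √71.5 = 8.456 and ζ = 7.3/(2ω_n) = 0.4317.
%OS = 100·exp(−πζ/√(1−ζ²)) = 100·exp(−π·0.4317/√0.8137) = 22.2%.

22.2%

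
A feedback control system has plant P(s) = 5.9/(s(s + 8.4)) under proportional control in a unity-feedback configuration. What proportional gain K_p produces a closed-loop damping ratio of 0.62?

K_p = 7.78

Closed-loop characteristic equation: s² + 8.4s + K_p·5.9 = 0.
So ω_n = √(5.9K_p) and 2ζω_n = 8.4, giving ζ = 8.4/(2√(5.9K_p)).
Setting ζ = 0.62: √(5.9K_p) = 8.4/(2·0.62) = 6.774, so K_p = 45.89/5.9 = 7.78.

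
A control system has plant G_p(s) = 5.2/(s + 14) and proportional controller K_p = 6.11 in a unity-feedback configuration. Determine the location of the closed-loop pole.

s = -45.77

Closed-loop transfer function: T(s) = K_p·G_p(s)/(1 + K_p·G_p(s)) = 31.77/(s + 14 + 31.77) = 31.77/(s + 45.77).
The closed-loop pole is at s = −45.77.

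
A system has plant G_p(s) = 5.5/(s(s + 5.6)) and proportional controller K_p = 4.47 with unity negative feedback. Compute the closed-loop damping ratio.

ζ = 0.565

1 + K_p·G_p(s) = 0 gives s² + 5.6s + 24.58 = 0.
So ω_n² = 24.58 ⇒ ω_n = 4.958 rad/s, and ζ = 5.6/(2ω_n) = 0.565.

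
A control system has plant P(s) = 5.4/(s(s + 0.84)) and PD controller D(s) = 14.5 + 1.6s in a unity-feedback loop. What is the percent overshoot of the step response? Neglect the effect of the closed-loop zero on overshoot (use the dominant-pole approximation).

13.6%

Forward path: (14.5 + 1.6s)·5.4/(s(s+0.84)). The closed-loop characteristic equation is s² + (0.84 + 5.4·1.6)s + 5.4·14.5 = 0.
That is s² + 9.48s + 78.3 = 0, so ω_n = 8.849 rad/s and ζ = 9.48/(2·8.849) = 0.5357.
%OS = 100·exp(−πζ/√(1−ζ²)) = 13.6%.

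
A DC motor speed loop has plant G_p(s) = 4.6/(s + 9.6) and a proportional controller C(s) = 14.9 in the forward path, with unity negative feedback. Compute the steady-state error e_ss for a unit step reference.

0.123

The loop is type 0. Static position error constant K_pos = C(0)·G_p(0) = 14.9·0.4792 = 7.14.
Steady-state error to a unit step: e_ss = 1/(1+K_pos) = 1/8.14 = 0.123.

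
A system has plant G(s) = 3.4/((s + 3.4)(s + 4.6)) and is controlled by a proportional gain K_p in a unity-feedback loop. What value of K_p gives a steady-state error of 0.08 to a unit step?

K_p = 52.9

For a type-0 loop with proportional control, e_ss = 1/(1 + K_p·G(0)).
G(0) = 0.2174. Require 1/(1 + K_p·0.2174) = 0.08, so 1 + 0.2174·K_p = 12.5.
K_p = (12.5 − 1)/0.2174 = 52.9.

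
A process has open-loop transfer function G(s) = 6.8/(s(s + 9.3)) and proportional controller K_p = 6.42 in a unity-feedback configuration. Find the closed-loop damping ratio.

With unity feedback the closed-loop characteristic equation is s² + 9.3s + 6.42·6.8 = s² + 9.3s + 43.66 = 0.
So ω_n² = 43.66 ⇒ ω_n = 6.607 rad/s, and ζ = 9.3/(2ω_n) = 0.704.

ζ = 0.704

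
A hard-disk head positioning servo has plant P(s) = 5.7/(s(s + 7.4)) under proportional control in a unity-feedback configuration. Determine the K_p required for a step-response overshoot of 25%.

K_p = 14.7

From %OS = 100·exp(−πζ/√(1−ζ²)) = 25%, ζ = −ln(0.25)/√(π²+ln²(0.25)) = 0.4037.
Characteristic equation s² + 7.4s + 5.7K_p = 0 gives ζ = 7.4/(2√(5.7K_p)).
Setting ζ = 0.4037: √(5.7K_p) = 7.4/(2·0.4037) = 9.165, so K_p = 84/5.7 = 14.7.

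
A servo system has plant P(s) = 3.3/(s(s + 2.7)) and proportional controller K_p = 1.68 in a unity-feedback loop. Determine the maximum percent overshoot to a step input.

Closed-loop characteristic equation: s² + 2.7s + 5.544 = 0, so ω_n = 2.355 rad/s and ζ = 2.7/(2·2.355) = 0.5734.
%OS = 100·exp(−πζ/√(1−ζ²)) = 100·exp(−π·0.5734/√0.6713) = 11.1%.

11.1%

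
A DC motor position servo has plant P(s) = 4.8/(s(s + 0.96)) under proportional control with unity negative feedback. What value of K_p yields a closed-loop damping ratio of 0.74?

Closed-loop characteristic equation: s² + 0.96s + K_p·4.8 = 0.
So ω_n = √(4.8K_p) and 2ζω_n = 0.96, giving ζ = 0.96/(2√(4.8K_p)).
Setting ζ = 0.74: √(4.8K_p) = 0.96/(2·0.74) = 0.6486, so K_p = 0.4207/4.8 = 0.0877.

K_p = 0.0877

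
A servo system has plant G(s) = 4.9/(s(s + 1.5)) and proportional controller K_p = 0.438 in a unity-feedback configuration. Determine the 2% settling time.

From 1 + K_pG(s) = 0: s² + 1.5s + 2.146 = 0 ⇒ ω_n = 1.465, ζ = 0.5119.
2% settling time T_s ≈ 4/(ζω_n) = 4/0.75 = 5.33 s.

T_s ≈ 5.33 s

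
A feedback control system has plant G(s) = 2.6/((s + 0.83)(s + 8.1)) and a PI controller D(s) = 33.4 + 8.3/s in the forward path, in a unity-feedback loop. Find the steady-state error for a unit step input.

0

The open loop D(s)G(s) has a pole at the origin (type 1), so the static position error constant is infinite and e_ss = 1/(1+∞) = 0.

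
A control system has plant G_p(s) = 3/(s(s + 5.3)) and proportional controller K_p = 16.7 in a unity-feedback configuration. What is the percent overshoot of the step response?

The closed-loop denominator s² + 5.3s + 50.1 gives ω_n = √50.1 = 7.078 and ζ = 5.3/(2ω_n) = 0.3744.
%OS = 100·exp(−πζ/√(1−ζ²)) = 100·exp(−π·0.3744/√0.8598) = 28.1%.

28.1%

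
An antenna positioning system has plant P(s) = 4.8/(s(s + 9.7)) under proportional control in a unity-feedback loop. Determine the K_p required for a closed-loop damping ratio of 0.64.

K_p = 12

Closed-loop characteristic equation: s² + 9.7s + K_p·4.8 = 0.
So ω_n = √(4.8K_p) and 2ζω_n = 9.7, giving ζ = 9.7/(2√(4.8K_p)).
Setting ζ = 0.64: √(4.8K_p) = 9.7/(2·0.64) = 7.578, so K_p = 57.43/4.8 = 12.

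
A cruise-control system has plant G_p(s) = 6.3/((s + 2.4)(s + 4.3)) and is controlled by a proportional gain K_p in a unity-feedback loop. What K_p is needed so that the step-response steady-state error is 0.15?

K_p = 9.28

The loop is type 0, so e_ss(step) = 1/(1 + K_pos) with K_pos = K_p·G_p(0).
G_p(0) = 0.6105. Require 1/(1 + K_p·0.6105) = 0.15, so 1 + 0.6105·K_p = 6.667.
K_p = (6.667 − 1)/0.6105 = 9.28.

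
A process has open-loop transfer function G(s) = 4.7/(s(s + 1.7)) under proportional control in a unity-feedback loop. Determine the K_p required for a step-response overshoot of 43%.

K_p = 2.28

From %OS = 100·exp(−πζ/√(1−ζ²)) = 43%, ζ = −ln(0.43)/√(π²+ln²(0.43)) = 0.2594.
Characteristic equation s² + 1.7s + 4.7K_p = 0 gives ζ = 1.7/(2√(4.7K_p)).
Setting ζ = 0.2594: √(4.7K_p) = 1.7/(2·0.2594) = 3.276, so K_p = 10.73/4.7 = 2.28.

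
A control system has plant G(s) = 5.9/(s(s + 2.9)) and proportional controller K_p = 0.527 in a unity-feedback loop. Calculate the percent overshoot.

From 1 + K_pG(s) = 0: s² + 2.9s + 3.109 = 0 ⇒ ω_n = 1.763, ζ = 0.8223.
%OS = 100·exp(−πζ/√(1−ζ²)) = 100·exp(−π·0.8223/√0.3238) = 1.07%.

1.07%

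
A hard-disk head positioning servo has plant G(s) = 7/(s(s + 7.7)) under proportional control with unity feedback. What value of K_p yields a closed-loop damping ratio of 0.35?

K_p = 17.3

Closed-loop characteristic equation: s² + 7.7s + K_p·7 = 0.
So ω_n = √(7K_p) and 2ζω_n = 7.7, giving ζ = 7.7/(2√(7K_p)).
Setting ζ = 0.35: √(7K_p) = 7.7/(2·0.35) = 11, so K_p = 121/7 = 17.3.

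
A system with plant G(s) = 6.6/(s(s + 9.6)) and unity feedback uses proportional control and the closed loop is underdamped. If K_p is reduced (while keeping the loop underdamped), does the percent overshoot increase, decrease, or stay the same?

decrease

ζ = 9.6/(2√(6.6K_p)) rises as K_p falls; higher damping means less overshoot.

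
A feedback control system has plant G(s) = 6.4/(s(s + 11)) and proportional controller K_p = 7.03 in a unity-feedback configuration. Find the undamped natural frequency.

The closed-loop denominator is s(s+11) + 7.03·6.4 = s² + 11s + 44.99.
Matching s² + 2ζω_n s + ω_n²: ω_n = √44.99 = 6.708 rad/s and 2ζω_n = 11, so ζ = 11/(2·6.708) = 0.82.

ω_n = 6.71 rad/s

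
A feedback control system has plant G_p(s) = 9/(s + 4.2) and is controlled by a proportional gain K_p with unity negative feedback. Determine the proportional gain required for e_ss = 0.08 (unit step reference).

For a type-0 loop with proportional control, e_ss = 1/(1 + K_p·G_p(0)).
G_p(0) = 2.143. Require 1/(1 + K_p·2.143) = 0.08, so 1 + 2.143·K_p = 12.5.
K_p = (12.5 − 1)/2.143 = 5.37.

K_p = 5.37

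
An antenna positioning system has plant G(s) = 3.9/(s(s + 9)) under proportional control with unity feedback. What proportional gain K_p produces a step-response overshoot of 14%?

From %OS = 100·exp(−πζ/√(1−ζ²)) = 14%, ζ = −ln(0.14)/√(π²+ln²(0.14)) = 0.5305.
Characteristic equation s² + 9s + 3.9K_p = 0 gives ζ = 9/(2√(3.9K_p)).
Setting ζ = 0.5305: √(3.9K_p) = 9/(2·0.5305) = 8.482, so K_p = 71.95/3.9 = 18.4.

K_p = 18.4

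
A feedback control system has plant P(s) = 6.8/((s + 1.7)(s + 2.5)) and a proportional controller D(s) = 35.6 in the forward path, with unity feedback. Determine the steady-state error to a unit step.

0.0173

The loop is type 0. Static position error constant K_pos = D(0)·P(0) = 35.6·1.6 = 56.96.
Steady-state error to a unit step: e_ss = 1/(1+K_pos) = 1/57.96 = 0.0173.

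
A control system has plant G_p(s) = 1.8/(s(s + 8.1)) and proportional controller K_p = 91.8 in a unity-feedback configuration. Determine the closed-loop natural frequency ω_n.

1 + K_p·G_p(s) = 0 gives s² + 8.1s + 165.2 = 0.
Matching s² + 2ζω_n s + ω_n²: ω_n = √165.2 = 12.85 rad/s and 2ζω_n = 8.1, so ζ = 8.1/(2·12.85) = 0.315.

ω_n = 12.9 rad/s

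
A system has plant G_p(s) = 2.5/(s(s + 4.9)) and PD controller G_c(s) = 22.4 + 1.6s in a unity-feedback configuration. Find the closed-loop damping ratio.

ζ = 0.595

Forward path: (22.4 + 1.6s)·2.5/(s(s+4.9)). The closed-loop characteristic equation is s² + (4.9 + 2.5·1.6)s + 2.5·22.4 = 0.
That is s² + 8.9s + 56 = 0, so ω_n = 7.483 rad/s and ζ = 8.9/(2·7.483) = 0.5947.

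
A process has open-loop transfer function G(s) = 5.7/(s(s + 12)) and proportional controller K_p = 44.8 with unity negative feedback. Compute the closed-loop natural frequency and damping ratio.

1 + K_p·G(s) = 0 gives s² + 12s + 255.4 = 0.
Matching s² + 2ζω_n s + ω_n²: ω_n = √255.4 = 15.98 rad/s and 2ζω_n = 12, so ζ = 12/(2·15.98) = 0.375.

ω_n = 16 rad/s, ζ = 0.375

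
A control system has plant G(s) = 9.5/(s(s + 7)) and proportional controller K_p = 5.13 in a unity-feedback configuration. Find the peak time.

Closed-loop characteristic equation: s² + 7s + 48.73 = 0, so ω_n = 6.981 rad/s and ζ = 7/(2·6.981) = 0.5014.
Damped frequency ω_d = ω_n√(1−ζ²) = 6.04 rad/s, so peak time T_p = π/ω_d = 0.52 s.

T_p = 0.52 s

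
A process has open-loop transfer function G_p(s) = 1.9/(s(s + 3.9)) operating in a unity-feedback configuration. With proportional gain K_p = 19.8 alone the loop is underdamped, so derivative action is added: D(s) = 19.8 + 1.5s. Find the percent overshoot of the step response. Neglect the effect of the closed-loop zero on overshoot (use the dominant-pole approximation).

12.6%

Forward path: (19.8 + 1.5s)·1.9/(s(s+3.9)). The closed-loop characteristic equation is s² + (3.9 + 1.9·1.5)s + 1.9·19.8 = 0.
That is s² + 6.75s + 37.62 = 0, so ω_n = 6.134 rad/s and ζ = 6.75/(2·6.134) = 0.5503.
%OS = 100·exp(−πζ/√(1−ζ²)) = 12.6%.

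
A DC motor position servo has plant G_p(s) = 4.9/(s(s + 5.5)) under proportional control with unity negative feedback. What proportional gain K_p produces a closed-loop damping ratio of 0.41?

K_p = 9.18

Closed-loop characteristic equation: s² + 5.5s + K_p·4.9 = 0.
So ω_n = √(4.9K_p) and 2ζω_n = 5.5, giving ζ = 5.5/(2√(4.9K_p)).
Setting ζ = 0.41: √(4.9K_p) = 5.5/(2·0.41) = 6.707, so K_p = 44.99/4.9 = 9.18.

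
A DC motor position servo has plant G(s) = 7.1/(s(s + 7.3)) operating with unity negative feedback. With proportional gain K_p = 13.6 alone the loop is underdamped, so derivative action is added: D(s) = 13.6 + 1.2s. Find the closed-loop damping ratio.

Forward path: (13.6 + 1.2s)·7.1/(s(s+7.3)). The closed-loop characteristic equation is s² + (7.3 + 7.1·1.2)s + 7.1·13.6 = 0.
That is s² + 15.82s + 96.56 = 0, so ω_n = 9.826 rad/s and ζ = 15.82/(2·9.826) = 0.805.

ζ = 0.805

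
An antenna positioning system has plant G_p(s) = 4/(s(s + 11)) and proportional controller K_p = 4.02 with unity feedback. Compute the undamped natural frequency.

ω_n = 4.01 rad/s

With unity feedback the closed-loop characteristic equation is s² + 11s + 4.02·4 = s² + 11s + 16.08 = 0.
So ω_n² = 16.08 ⇒ ω_n = 4.01 rad/s, and ζ = 11/(2ω_n) = 1.37.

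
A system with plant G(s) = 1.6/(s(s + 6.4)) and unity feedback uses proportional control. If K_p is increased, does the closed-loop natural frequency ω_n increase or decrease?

increase

ω_n = √(1.6·K_p), which grows with K_p.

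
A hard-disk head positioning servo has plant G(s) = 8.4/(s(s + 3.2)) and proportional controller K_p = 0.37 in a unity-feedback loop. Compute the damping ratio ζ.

ζ = 0.908

The closed-loop denominator is s(s+3.2) + 0.37·8.4 = s² + 3.2s + 3.108.
Matching s² + 2ζω_n s + ω_n²: ω_n = √3.108 = 1.763 rad/s and 2ζω_n = 3.2, so ζ = 3.2/(2·1.763) = 0.908.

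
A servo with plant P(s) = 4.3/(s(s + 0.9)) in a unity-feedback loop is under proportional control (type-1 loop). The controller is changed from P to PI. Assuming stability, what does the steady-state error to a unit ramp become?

The integrator raises the loop to type 2, so K_v → ∞ and e_ss to a ramp is zero.

0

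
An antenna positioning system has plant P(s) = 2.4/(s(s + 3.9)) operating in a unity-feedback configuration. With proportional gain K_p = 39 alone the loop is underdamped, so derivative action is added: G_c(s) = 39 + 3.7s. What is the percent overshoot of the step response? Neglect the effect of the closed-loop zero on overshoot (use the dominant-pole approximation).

Forward path: (39 + 3.7s)·2.4/(s(s+3.9)). The closed-loop characteristic equation is s² + (3.9 + 2.4·3.7)s + 2.4·39 = 0.
That is s² + 12.78s + 93.6 = 0, so ω_n = 9.675 rad/s and ζ = 12.78/(2·9.675) = 0.6605.
%OS = 100·exp(−πζ/√(1−ζ²)) = 6.31%.

6.31%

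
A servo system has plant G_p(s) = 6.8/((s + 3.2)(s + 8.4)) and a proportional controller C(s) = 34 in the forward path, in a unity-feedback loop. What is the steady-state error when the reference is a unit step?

The loop is type 0. Static position error constant K_pos = C(0)·G_p(0) = 34·0.253 = 8.601.
Steady-state error to a unit step: e_ss = 1/(1+K_pos) = 1/9.601 = 0.104.

0.104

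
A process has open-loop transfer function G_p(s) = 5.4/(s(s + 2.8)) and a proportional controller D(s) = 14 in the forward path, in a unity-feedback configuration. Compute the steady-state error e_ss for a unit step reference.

The open loop D(s)G_p(s) has a pole at the origin (type 1), so the static position error constant is infinite and e_ss = 1/(1+∞) = 0.

0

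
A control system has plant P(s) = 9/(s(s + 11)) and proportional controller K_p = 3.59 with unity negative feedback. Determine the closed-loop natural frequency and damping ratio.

ω_n = 5.68 rad/s, ζ = 0.968

The closed-loop denominator is s(s+11) + 3.59·9 = s² + 11s + 32.31.
Matching s² + 2ζω_n s + ω_n²: ω_n = √32.31 = 5.684 rad/s and 2ζω_n = 11, so ζ = 11/(2·5.684) = 0.968.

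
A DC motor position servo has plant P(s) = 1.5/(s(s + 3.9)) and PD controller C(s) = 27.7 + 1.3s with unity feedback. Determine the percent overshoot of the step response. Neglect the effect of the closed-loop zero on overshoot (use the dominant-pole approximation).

20.2%

Forward path: (27.7 + 1.3s)·1.5/(s(s+3.9)). The closed-loop characteristic equation is s² + (3.9 + 1.5·1.3)s + 1.5·27.7 = 0.
That is s² + 5.85s + 41.55 = 0, so ω_n = 6.446 rad/s and ζ = 5.85/(2·6.446) = 0.4538.
%OS = 100·exp(−πζ/√(1−ζ²)) = 20.2%.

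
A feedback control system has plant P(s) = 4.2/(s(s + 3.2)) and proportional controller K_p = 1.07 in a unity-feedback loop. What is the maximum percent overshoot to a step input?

The closed-loop denominator s² + 3.2s + 4.494 gives ω_n = √4.494 = 2.12 and ζ = 3.2/(2ω_n) = 0.7548.
%OS = 100·exp(−πζ/√(1−ζ²)) = 100·exp(−π·0.7548/√0.4304) = 2.69%.

2.69%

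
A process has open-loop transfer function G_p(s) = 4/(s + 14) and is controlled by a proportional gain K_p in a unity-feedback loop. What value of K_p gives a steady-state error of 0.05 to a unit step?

K_p = 66.5

For a type-0 loop with proportional control, e_ss = 1/(1 + K_p·G_p(0)).
G_p(0) = 0.2857. Require 1/(1 + K_p·0.2857) = 0.05, so 1 + 0.2857·K_p = 20.
K_p = (20 − 1)/0.2857 = 66.5.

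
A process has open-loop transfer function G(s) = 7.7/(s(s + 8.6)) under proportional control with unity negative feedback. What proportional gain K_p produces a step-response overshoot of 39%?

K_p = 29.1

From %OS = 100·exp(−πζ/√(1−ζ²)) = 39%, ζ = −ln(0.39)/√(π²+ln²(0.39)) = 0.2871.
Characteristic equation s² + 8.6s + 7.7K_p = 0 gives ζ = 8.6/(2√(7.7K_p)).
Setting ζ = 0.2871: √(7.7K_p) = 8.6/(2·0.2871) = 14.98, so K_p = 224.3/7.7 = 29.1.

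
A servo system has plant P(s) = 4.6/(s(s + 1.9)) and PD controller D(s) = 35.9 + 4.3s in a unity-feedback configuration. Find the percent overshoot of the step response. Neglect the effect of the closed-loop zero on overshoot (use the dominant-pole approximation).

Forward path: (35.9 + 4.3s)·4.6/(s(s+1.9)). The closed-loop characteristic equation is s² + (1.9 + 4.6·4.3)s + 4.6·35.9 = 0.
That is s² + 21.68s + 165.1 = 0, so ω_n = 12.85 rad/s and ζ = 21.68/(2·12.85) = 0.8435.
%OS = 100·exp(−πζ/√(1−ζ²)) = 0.72%.

0.72%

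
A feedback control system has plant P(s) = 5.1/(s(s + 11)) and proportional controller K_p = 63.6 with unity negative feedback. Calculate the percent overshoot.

From 1 + K_pP(s) = 0: s² + 11s + 324.4 = 0 ⇒ ω_n = 18.01, ζ = 0.3054.
%OS = 100·exp(−πζ/√(1−ζ²)) = 100·exp(−π·0.3054/√0.9067) = 36.5%.

36.5%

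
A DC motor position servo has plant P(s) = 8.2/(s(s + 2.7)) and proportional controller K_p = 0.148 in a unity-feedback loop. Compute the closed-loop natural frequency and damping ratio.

With unity feedback the closed-loop characteristic equation is s² + 2.7s + 0.148·8.2 = s² + 2.7s + 1.214 = 0.
Matching s² + 2ζω_n s + ω_n²: ω_n = √1.214 = 1.102 rad/s and 2ζω_n = 2.7, so ζ = 2.7/(2·1.102) = 1.23.

ω_n = 1.1 rad/s, ζ = 1.23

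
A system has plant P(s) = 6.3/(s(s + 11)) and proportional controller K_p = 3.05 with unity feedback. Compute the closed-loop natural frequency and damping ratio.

ω_n = 4.38 rad/s, ζ = 1.25

1 + K_p·P(s) = 0 gives s² + 11s + 19.21 = 0.
So ω_n² = 19.21 ⇒ ω_n = 4.383 rad/s, and ζ = 11/(2ω_n) = 1.25.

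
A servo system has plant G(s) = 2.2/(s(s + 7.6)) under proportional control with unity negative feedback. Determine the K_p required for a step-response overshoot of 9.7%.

K_p = 18.5

From %OS = 100·exp(−πζ/√(1−ζ²)) = 9.7%, ζ = −ln(0.097)/√(π²+ln²(0.097)) = 0.5962.
Characteristic equation s² + 7.6s + 2.2K_p = 0 gives ζ = 7.6/(2√(2.2K_p)).
Setting ζ = 0.5962: √(2.2K_p) = 7.6/(2·0.5962) = 6.374, so K_p = 40.62/2.2 = 18.5.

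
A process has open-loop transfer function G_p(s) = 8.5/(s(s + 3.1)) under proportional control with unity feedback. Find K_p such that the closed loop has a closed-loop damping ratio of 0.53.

Closed-loop characteristic equation: s² + 3.1s + K_p·8.5 = 0.
So ω_n = √(8.5K_p) and 2ζω_n = 3.1, giving ζ = 3.1/(2√(8.5K_p)).
Setting ζ = 0.53: √(8.5K_p) = 3.1/(2·0.53) = 2.925, so K_p = 8.553/8.5 = 1.01.

K_p = 1.01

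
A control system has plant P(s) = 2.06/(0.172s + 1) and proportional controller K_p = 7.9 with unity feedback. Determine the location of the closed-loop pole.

s = -100.4

Closed loop: T(s) = K_p·P/(1+K_p·P) = 16.27/(0.172s + 1 + 16.27), with pole at s = −(1 + 16.27)/0.172 = −100.4.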